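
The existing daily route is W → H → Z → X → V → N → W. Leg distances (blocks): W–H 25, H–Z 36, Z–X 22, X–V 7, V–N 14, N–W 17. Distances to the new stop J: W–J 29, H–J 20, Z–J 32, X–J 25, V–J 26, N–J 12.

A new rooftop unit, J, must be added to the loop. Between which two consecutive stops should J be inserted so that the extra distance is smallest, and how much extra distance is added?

Insertion cost between consecutive stops i–j is d(i,J) + d(J,j) − d(i,j):
  between W and H: 29 + 20 − 25 = 24
  between H and Z: 20 + 32 − 36 = 16
  between Z and X: 32 + 25 − 22 = 35
  between X and V: 25 + 26 − 7 = 44
  between V and N: 26 + 12 − 14 = 24
  between N and W: 12 + 29 − 17 = 24
Cheapest insertion is between H and Z, adding 16.
New total = 121 + 16 = 137.

Minimum extra distance: 16 blocks, inserting J between H and Z.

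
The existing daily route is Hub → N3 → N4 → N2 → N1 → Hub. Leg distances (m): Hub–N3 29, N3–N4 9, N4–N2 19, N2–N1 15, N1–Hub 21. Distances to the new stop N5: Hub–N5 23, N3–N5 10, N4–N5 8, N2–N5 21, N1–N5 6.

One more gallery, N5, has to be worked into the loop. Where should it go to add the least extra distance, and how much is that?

Minimum extra distance: 4 m, inserting N5 between Hub and N3.

Insertion cost between consecutive stops i–j is d(i,N5) + d(N5,j) − d(i,j):
  between Hub and N3: 23 + 10 − 29 = 4
  between N3 and N4: 10 + 8 − 9 = 9
  between N4 and N2: 8 + 21 − 19 = 10
  between N2 and N1: 21 + 6 − 15 = 12
  between N1 and Hub: 6 + 23 − 21 = 8
Cheapest insertion is between Hub and N3, adding 4.
New total = 93 + 4 = 97.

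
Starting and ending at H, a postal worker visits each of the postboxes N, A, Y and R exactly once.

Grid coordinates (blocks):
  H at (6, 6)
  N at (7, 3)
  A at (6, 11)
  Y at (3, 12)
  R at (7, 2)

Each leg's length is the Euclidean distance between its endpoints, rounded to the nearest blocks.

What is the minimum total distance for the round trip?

Shortest round trip = 23 blocks.

There are 12 distinct closed tours to check (reversals are equivalent).
H-N-A-Y-R-H: 3+8+3+11+4 = 29
H-N-A-R-Y-H: 3+8+9+11+7 = 38
H-N-Y-A-R-H: 3+10+3+9+4 = 29
H-N-Y-R-A-H: 3+10+11+9+5 = 38
H-N-R-A-Y-H: 3+1+9+3+7 = 23
H-N-R-Y-A-H: 3+1+11+3+5 = 23
H-A-N-Y-R-H: 5+8+10+11+4 = 38
H-A-N-R-Y-H: 5+8+1+11+7 = 32
H-A-Y-N-R-H: 5+3+10+1+4 = 23
H-A-R-N-Y-H: 5+9+1+10+7 = 32
H-Y-N-A-R-H: 7+10+8+9+4 = 38
H-Y-A-N-R-H: 7+3+8+1+4 = 23
The minimum is 23.
One optimal route: H → N → R → A → Y → H (or its reverse).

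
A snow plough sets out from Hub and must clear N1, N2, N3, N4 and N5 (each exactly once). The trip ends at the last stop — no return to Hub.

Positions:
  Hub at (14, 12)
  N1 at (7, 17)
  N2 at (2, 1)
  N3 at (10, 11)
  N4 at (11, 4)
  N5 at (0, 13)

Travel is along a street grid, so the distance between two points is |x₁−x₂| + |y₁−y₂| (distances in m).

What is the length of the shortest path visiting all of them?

Minimum one-way distance = 50 m.

There are 5! = 120 possible orderings.
Hub→N1→N2→N3→N4→N5: 12+21+18+8+20 = 79
Hub→N1→N2→N3→N5→N4: 12+21+18+12+20 = 83
Hub→N1→N2→N4→N3→N5: 12+21+12+8+12 = 65
Hub→N1→N2→N4→N5→N3: 12+21+12+20+12 = 77
Hub→N1→N2→N5→N3→N4: 12+21+14+12+8 = 67
Hub→N1→N2→N5→N4→N3: 12+21+14+20+8 = 75
Hub→N1→N3→N2→N4→N5: 12+9+18+12+20 = 71
Hub→N1→N3→N2→N5→N4: 12+9+18+14+20 = 73
Hub→N1→N3→N4→N2→N5: 12+9+8+12+14 = 55
Hub→N1→N3→N4→N5→N2: 12+9+8+20+14 = 63
Hub→N1→N3→N5→N2→N4: 12+9+12+14+12 = 59
Hub→N1→N3→N5→N4→N2: 12+9+12+20+12 = 65
Hub→N1→N4→N2→N3→N5: 12+17+12+18+12 = 71
Hub→N1→N4→N2→N5→N3: 12+17+12+14+12 = 67
… (106 more)
Hub→N3→N4→N2→N5→N1: 5+8+12+14+11 = 50  ← best
The minimum is 50.
One shortest path: Hub → N3 → N4 → N2 → N5 → N1.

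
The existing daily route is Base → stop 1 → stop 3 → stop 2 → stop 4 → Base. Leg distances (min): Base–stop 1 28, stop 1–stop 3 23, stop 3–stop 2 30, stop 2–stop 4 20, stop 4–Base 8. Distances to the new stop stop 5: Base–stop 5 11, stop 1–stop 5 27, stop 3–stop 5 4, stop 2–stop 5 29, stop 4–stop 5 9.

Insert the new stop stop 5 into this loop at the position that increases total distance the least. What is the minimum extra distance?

Minimum extra distance: 3 min, inserting stop 5 between stop 3 and stop 2.

Insertion cost between consecutive stops i–j is d(i,stop 5) + d(stop 5,j) − d(i,j):
  between Base and stop 1: 11 + 27 − 28 = 10
  between stop 1 and stop 3: 27 + 4 − 23 = 8
  between stop 3 and stop 2: 4 + 29 − 30 = 3
  between stop 2 and stop 4: 29 + 9 − 20 = 18
  between stop 4 and Base: 9 + 11 − 8 = 12
Cheapest insertion is between stop 3 and stop 2, adding 3.
New total = 109 + 3 = 112.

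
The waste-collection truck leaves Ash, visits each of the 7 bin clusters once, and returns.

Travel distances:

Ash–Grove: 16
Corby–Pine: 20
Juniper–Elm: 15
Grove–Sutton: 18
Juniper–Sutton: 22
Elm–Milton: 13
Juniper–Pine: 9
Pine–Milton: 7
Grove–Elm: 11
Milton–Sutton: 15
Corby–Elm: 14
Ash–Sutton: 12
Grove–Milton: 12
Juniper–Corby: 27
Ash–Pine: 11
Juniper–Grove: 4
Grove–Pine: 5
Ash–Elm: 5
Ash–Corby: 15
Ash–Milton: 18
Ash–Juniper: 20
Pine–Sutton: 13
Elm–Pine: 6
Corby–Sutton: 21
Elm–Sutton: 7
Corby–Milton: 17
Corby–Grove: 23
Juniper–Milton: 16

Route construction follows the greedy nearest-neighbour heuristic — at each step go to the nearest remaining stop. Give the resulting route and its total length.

87 along Ash → Elm → Pine → Grove → Juniper → Milton → Sutton → Corby → Ash.

Ash → [Elm:5 / Pine:11 / Sutton:12 / Corby:15 / Grove:16 / Milton:18 / Juniper:20] → Elm (5)
Elm → [Pine:6 / Sutton:7 / Grove:11 / Milton:13 / Corby:14 / Juniper:15] → Pine (6)
Pine → [Grove:5 / Milton:7 / Juniper:9 / Sutton:13 / Corby:20] → Grove (5)
Grove → [Juniper:4 / Milton:12 / Sutton:18 / Corby:23] → Juniper (4)
Juniper → [Milton:16 / Sutton:22 / Corby:27] → Milton (16)
Milton → [Sutton:15 / Corby:17] → Sutton (15)
Sutton → [Corby:21] → Corby (21)
Return Corby→Ash: 15.
Total = 5 + 6 + 5 + 4 + 16 + 15 + 21 + 15 = 87.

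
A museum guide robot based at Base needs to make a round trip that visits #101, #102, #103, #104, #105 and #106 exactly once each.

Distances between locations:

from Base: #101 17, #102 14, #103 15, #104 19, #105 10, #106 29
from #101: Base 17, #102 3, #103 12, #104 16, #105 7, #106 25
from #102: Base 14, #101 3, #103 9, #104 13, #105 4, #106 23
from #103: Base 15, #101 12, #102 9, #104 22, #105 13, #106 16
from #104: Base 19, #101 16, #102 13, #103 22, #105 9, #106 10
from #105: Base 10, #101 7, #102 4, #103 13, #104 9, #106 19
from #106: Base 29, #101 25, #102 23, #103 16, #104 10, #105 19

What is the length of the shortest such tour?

Shortest round trip = 74.

Base-#101-#102-#103-#104-#105-#106-Base: 17+3+9+22+9+19+29 = 108
Base-#101-#102-#103-#104-#106-#105-Base: 17+3+9+22+10+19+10 = 90
Base-#101-#102-#103-#105-#104-#106-Base: 17+3+9+13+9+10+29 = 90
Base-#101-#102-#103-#105-#106-#104-Base: 17+3+9+13+19+10+19 = 90
Base-#101-#102-#103-#106-#104-#105-Base: 17+3+9+16+10+9+10 = 74
Base-#101-#102-#103-#106-#105-#104-Base: 17+3+9+16+19+9+19 = 92
Base-#101-#102-#104-#103-#105-#106-Base: 17+3+13+22+13+19+29 = 116
Base-#101-#102-#104-#103-#106-#105-Base: 17+3+13+22+16+19+10 = 100
… (352 more)
The minimum is 74.
One optimal route: Base → #101 → #102 → #103 → #106 → #104 → #105 → Base (or its reverse).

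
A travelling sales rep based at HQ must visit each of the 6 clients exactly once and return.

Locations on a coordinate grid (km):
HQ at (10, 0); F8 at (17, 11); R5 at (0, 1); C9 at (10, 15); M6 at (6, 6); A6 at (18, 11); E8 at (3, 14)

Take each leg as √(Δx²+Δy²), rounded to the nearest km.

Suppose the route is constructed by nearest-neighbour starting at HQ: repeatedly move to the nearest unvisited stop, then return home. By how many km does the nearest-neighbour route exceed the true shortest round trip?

HQ: M6=7, R5=10, F8=13, A6=14, C9=15, E8=16 ⇒ M6
M6: R5=8, E8=9, C9=10, F8=12, A6=13 ⇒ R5
R5: E8=13, C9=17, F8=20, A6=21 ⇒ E8
E8: C9=7, F8=14, A6=15 ⇒ C9
C9: F8=8, A6=9 ⇒ F8
F8: A6=1 ⇒ A6
NN route HQ → M6 → R5 → E8 → C9 → F8 → A6 → HQ costs 58.
Optimal: HQ → F8 → A6 → C9 → E8 → M6 → R5 → HQ costs 57 (by enumerating all 360 distinct tours).
Excess = 58 − 57 = 1.

1 km longer than the optimal tour.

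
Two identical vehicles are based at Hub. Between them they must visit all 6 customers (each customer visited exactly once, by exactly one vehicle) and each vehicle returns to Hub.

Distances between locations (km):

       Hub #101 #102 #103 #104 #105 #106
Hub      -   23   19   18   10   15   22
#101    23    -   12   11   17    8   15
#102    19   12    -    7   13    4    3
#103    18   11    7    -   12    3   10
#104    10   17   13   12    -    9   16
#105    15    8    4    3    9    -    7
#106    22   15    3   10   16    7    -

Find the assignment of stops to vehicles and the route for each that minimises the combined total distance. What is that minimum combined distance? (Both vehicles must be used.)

There are 2^5 − 1 = 31 ways to divide the 6 stops into two non-empty groups. For each, the best each vehicle can do is its own shortest tour through its group:
  {#101} + {#102, #103, #104, #105, #106}: 46 + 54 = 100
  {#102} + {#101, #103, #104, #105, #106}: 38 + 70 = 108
  {#101, #102} + {#103, #104, #105, #106}: 54 + 54 = 108
  {#103} + {#101, #102, #104, #105, #106}: 36 + 64 = 100
  {#101, #103} + {#102, #104, #105, #106}: 52 + 48 = 100
  {#102, #103} + {#101, #104, #105, #106}: 44 + 64 = 108
  … (31 splits in total)
  {#104} + {#101, #102, #103, #105, #106}: 20 + 66 = 86  ← best
Best: vehicle 1 Hub → #104 → Hub = 20; vehicle 2 Hub → #101 → #102 → #106 → #103 → #105 → Hub = 66; combined 86.

Minimum combined distance: 86 km.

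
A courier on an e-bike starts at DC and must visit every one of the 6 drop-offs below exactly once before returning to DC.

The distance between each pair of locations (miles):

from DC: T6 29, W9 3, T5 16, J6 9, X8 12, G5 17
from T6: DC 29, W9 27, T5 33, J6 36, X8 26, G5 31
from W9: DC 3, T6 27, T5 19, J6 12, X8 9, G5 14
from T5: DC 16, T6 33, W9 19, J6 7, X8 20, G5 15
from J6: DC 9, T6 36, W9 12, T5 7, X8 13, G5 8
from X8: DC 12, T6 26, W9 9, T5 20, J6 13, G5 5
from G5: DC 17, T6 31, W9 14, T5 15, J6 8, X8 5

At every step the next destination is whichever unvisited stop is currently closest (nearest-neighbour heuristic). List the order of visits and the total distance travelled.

DC → [W9:3 / J6:9 / X8:12 / T5:16 / G5:17 / T6:29] → W9 (3)
W9 → [X8:9 / J6:12 / G5:14 / T5:19 / T6:27] → X8 (9)
X8 → [G5:5 / J6:13 / T5:20 / T6:26] → G5 (5)
G5 → [J6:8 / T5:15 / T6:31] → J6 (8)
J6 → [T5:7 / T6:36] → T5 (7)
T5 → [T6:33] → T6 (33)
Return T6→DC: 29.
Total = 3 + 9 + 5 + 8 + 7 + 33 + 29 = 94.

94 miles along DC → W9 → X8 → G5 → J6 → T5 → T6 → DC.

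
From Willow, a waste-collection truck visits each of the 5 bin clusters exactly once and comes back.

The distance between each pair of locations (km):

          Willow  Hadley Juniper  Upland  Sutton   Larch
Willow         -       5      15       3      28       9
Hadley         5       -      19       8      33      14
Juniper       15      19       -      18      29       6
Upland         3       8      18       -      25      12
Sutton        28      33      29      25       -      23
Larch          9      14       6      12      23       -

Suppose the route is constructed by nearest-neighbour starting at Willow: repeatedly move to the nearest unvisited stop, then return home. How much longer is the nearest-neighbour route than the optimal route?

The nearest-neighbour route is 7 km longer than optimal.

Willow: Upland=3, Hadley=5, Larch=9, Juniper=15, Sutton=28 ⇒ Upland
Upland: Hadley=8, Larch=12, Juniper=18, Sutton=25 ⇒ Hadley
Hadley: Larch=14, Juniper=19, Sutton=33 ⇒ Larch
Larch: Juniper=6, Sutton=23 ⇒ Juniper
Juniper: Sutton=29 ⇒ Sutton
NN route Willow → Upland → Hadley → Larch → Juniper → Sutton → Willow costs 88.
Optimal: Willow → Hadley → Juniper → Larch → Sutton → Upland → Willow costs 81 (by enumerating all 60 distinct tours).
Excess = 88 − 81 = 7.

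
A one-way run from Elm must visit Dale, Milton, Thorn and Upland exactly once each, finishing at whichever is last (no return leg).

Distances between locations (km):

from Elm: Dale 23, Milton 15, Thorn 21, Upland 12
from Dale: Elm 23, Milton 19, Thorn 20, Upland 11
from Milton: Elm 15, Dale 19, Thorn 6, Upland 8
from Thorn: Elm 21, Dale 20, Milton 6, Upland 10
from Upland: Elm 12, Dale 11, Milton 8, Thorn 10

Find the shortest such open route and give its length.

Minimum one-way distance = 42 km.

There are 4! = 24 possible orderings.
Elm→Dale→Milton→Thorn→Upland: 23+19+6+10 = 58
Elm→Dale→Milton→Upland→Thorn: 23+19+8+10 = 60
Elm→Dale→Thorn→Milton→Upland: 23+20+6+8 = 57
Elm→Dale→Thorn→Upland→Milton: 23+20+10+8 = 61
Elm→Dale→Upland→Milton→Thorn: 23+11+8+6 = 48
Elm→Dale→Upland→Thorn→Milton: 23+11+10+6 = 50
Elm→Milton→Dale→Thorn→Upland: 15+19+20+10 = 64
Elm→Milton→Dale→Upland→Thorn: 15+19+11+10 = 55
Elm→Milton→Thorn→Dale→Upland: 15+6+20+11 = 52
Elm→Milton→Thorn→Upland→Dale: 15+6+10+11 = 42
Elm→Milton→Upland→Dale→Thorn: 15+8+11+20 = 54
Elm→Milton→Upland→Thorn→Dale: 15+8+10+20 = 53
Elm→Thorn→Dale→Milton→Upland: 21+20+19+8 = 68
Elm→Thorn→Dale→Upland→Milton: 21+20+11+8 = 60
… (10 more)
The minimum is 42.
One shortest path: Elm → Milton → Thorn → Upland → Dale.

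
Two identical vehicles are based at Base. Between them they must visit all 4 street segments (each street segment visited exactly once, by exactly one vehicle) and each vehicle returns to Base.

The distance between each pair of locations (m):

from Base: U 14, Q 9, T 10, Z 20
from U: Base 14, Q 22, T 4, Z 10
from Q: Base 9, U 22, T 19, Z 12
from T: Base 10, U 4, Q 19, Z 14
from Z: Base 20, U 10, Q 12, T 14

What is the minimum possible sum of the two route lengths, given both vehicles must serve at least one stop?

62 m — the smallest possible combined total.

There are 2^3 − 1 = 7 ways to divide the 4 stops into two non-empty groups. For each, the best each vehicle can do is its own shortest tour through its group:
  {U} + {Q, T, Z}: 28 + 45 = 73
  {Q} + {U, T, Z}: 18 + 44 = 62
  {U, Q} + {T, Z}: 45 + 44 = 89
  {T} + {U, Q, Z}: 20 + 45 = 65
  {U, T} + {Q, Z}: 28 + 41 = 69
  {Q, T} + {U, Z}: 38 + 44 = 82
  … (7 splits in total)
Best: vehicle 1 Base → Q → Base = 18; vehicle 2 Base → T → U → Z → Base = 44; combined 62.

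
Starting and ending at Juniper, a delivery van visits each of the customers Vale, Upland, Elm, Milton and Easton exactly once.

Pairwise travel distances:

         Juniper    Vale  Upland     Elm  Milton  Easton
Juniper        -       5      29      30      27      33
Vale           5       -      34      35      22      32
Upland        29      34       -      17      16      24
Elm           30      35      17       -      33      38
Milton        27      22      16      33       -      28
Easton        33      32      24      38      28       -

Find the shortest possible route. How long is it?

Minimum total distance: 126.

Juniper-Vale-Upland-Elm-Milton-Easton-Juniper: 5+34+17+33+28+33 = 150
Juniper-Vale-Upland-Elm-Easton-Milton-Juniper: 5+34+17+38+28+27 = 149
Juniper-Vale-Upland-Milton-Elm-Easton-Juniper: 5+34+16+33+38+33 = 159
Juniper-Vale-Upland-Milton-Easton-Elm-Juniper: 5+34+16+28+38+30 = 151
Juniper-Vale-Upland-Easton-Elm-Milton-Juniper: 5+34+24+38+33+27 = 161
Juniper-Vale-Upland-Easton-Milton-Elm-Juniper: 5+34+24+28+33+30 = 154
Juniper-Vale-Elm-Upland-Milton-Easton-Juniper: 5+35+17+16+28+33 = 134
Juniper-Vale-Elm-Upland-Easton-Milton-Juniper: 5+35+17+24+28+27 = 136
Juniper-Vale-Elm-Milton-Upland-Easton-Juniper: 5+35+33+16+24+33 = 146
Juniper-Vale-Elm-Milton-Easton-Upland-Juniper: 5+35+33+28+24+29 = 154
Juniper-Vale-Elm-Easton-Upland-Milton-Juniper: 5+35+38+24+16+27 = 145
Juniper-Vale-Elm-Easton-Milton-Upland-Juniper: 5+35+38+28+16+29 = 151
Juniper-Vale-Milton-Upland-Elm-Easton-Juniper: 5+22+16+17+38+33 = 131
Juniper-Vale-Milton-Upland-Easton-Elm-Juniper: 5+22+16+24+38+30 = 135
… (46 more)
Juniper-Vale-Milton-Easton-Upland-Elm-Juniper: 5+22+28+24+17+30 = 126  ← best
The minimum is 126.
One optimal route: Juniper → Vale → Milton → Easton → Upland → Elm → Juniper (or its reverse).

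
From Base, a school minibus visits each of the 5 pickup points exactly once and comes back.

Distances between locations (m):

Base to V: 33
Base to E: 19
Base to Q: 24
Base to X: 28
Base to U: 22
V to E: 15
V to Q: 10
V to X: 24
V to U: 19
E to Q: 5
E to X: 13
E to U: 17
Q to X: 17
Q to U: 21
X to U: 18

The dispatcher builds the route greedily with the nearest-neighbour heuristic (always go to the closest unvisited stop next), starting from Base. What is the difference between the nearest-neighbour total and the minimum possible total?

The nearest-neighbour route is 2 m longer than optimal.

From Base: E=19, U=22, Q=24, X=28, V=33 → choose E (19).
From E: Q=5, X=13, V=15, U=17 → choose Q (5).
From Q: V=10, X=17, U=21 → choose V (10).
From V: U=19, X=24 → choose U (19).
From U: X=18 → choose X (18).
NN route Base → E → Q → V → U → X → Base costs 99.
Optimal: Base → X → E → Q → V → U → Base costs 97 (by enumerating all 60 distinct tours).
Excess = 99 − 97 = 2.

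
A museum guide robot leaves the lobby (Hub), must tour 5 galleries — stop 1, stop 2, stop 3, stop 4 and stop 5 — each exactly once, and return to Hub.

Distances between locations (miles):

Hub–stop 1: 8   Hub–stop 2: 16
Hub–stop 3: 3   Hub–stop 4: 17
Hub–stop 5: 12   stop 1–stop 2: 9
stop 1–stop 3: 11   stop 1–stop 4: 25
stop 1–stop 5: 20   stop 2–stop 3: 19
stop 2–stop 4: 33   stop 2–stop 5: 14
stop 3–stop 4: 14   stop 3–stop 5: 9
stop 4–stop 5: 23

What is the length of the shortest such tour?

71 miles — the shortest possible round trip.

With 5 stops there are 5!/2 = 60 distinct round trips (a route and its reverse cost the same).
Hub - stop 1 - stop 2 - stop 3 - stop 4 - stop 5 - Hub: 8+9+19+14+23+12 = 85
Hub - stop 1 - stop 2 - stop 3 - stop 5 - stop 4 - Hub: 8+9+19+9+23+17 = 85
Hub - stop 1 - stop 2 - stop 4 - stop 3 - stop 5 - Hub: 8+9+33+14+9+12 = 85
Hub - stop 1 - stop 2 - stop 4 - stop 5 - stop 3 - Hub: 8+9+33+23+9+3 = 85
Hub - stop 1 - stop 2 - stop 5 - stop 3 - stop 4 - Hub: 8+9+14+9+14+17 = 71
Hub - stop 1 - stop 2 - stop 5 - stop 4 - stop 3 - Hub: 8+9+14+23+14+3 = 71
Hub - stop 1 - stop 3 - stop 2 - stop 4 - stop 5 - Hub: 8+11+19+33+23+12 = 106
Hub - stop 1 - stop 3 - stop 2 - stop 5 - stop 4 - Hub: 8+11+19+14+23+17 = 92
Hub - stop 1 - stop 3 - stop 4 - stop 2 - stop 5 - Hub: 8+11+14+33+14+12 = 92
Hub - stop 1 - stop 3 - stop 4 - stop 5 - stop 2 - Hub: 8+11+14+23+14+16 = 86
Hub - stop 1 - stop 3 - stop 5 - stop 2 - stop 4 - Hub: 8+11+9+14+33+17 = 92
Hub - stop 1 - stop 3 - stop 5 - stop 4 - stop 2 - Hub: 8+11+9+23+33+16 = 100
Hub - stop 1 - stop 4 - stop 2 - stop 3 - stop 5 - Hub: 8+25+33+19+9+12 = 106
Hub - stop 1 - stop 4 - stop 2 - stop 5 - stop 3 - Hub: 8+25+33+14+9+3 = 92
… (46 more)
The minimum is 71.
One optimal route: Hub → stop 1 → stop 2 → stop 5 → stop 3 → stop 4 → Hub (or its reverse).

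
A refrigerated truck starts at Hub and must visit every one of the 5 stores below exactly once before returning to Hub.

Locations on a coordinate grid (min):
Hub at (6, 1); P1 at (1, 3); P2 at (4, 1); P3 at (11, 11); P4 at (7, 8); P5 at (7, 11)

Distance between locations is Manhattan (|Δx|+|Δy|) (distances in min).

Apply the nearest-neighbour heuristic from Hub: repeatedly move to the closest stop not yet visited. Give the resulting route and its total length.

Hub → [P2:2 / P1:7 / P4:8 / P5:11 / P3:15] → P2 (2)
P2 → [P1:5 / P4:10 / P5:13 / P3:17] → P1 (5)
P1 → [P4:11 / P5:14 / P3:18] → P4 (11)
P4 → [P5:3 / P3:7] → P5 (3)
P5 → [P3:4] → P3 (4)
Return P3→Hub: 15.
Total = 2 + 5 + 11 + 3 + 4 + 15 = 40.

Nearest-neighbour total = 40 min; route Hub → P2 → P1 → P4 → P5 → P3 → Hub.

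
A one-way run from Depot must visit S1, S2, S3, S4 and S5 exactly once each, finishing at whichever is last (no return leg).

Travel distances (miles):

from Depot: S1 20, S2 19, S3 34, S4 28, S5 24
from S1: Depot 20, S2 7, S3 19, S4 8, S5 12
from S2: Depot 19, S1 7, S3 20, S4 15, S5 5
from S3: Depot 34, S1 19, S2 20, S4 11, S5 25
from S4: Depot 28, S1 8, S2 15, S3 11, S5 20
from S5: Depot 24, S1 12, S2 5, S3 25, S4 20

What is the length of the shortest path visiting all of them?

Shortest open route: 55 miles.

There are 5! = 120 possible orderings.
Depot→S1→S2→S3→S4→S5: 20+7+20+11+20 = 78
Depot→S1→S2→S3→S5→S4: 20+7+20+25+20 = 92
Depot→S1→S2→S4→S3→S5: 20+7+15+11+25 = 78
Depot→S1→S2→S4→S5→S3: 20+7+15+20+25 = 87
Depot→S1→S2→S5→S3→S4: 20+7+5+25+11 = 68
Depot→S1→S2→S5→S4→S3: 20+7+5+20+11 = 63
Depot→S1→S3→S2→S4→S5: 20+19+20+15+20 = 94
Depot→S1→S3→S2→S5→S4: 20+19+20+5+20 = 84
Depot→S1→S3→S4→S2→S5: 20+19+11+15+5 = 70
Depot→S1→S3→S4→S5→S2: 20+19+11+20+5 = 75
Depot→S1→S3→S5→S2→S4: 20+19+25+5+15 = 84
Depot→S1→S3→S5→S4→S2: 20+19+25+20+15 = 99
Depot→S1→S4→S2→S3→S5: 20+8+15+20+25 = 88
Depot→S1→S4→S2→S5→S3: 20+8+15+5+25 = 73
… (106 more)
Depot→S2→S5→S1→S4→S3: 19+5+12+8+11 = 55  ← best
The minimum is 55.
One shortest path: Depot → S2 → S5 → S1 → S4 → S3.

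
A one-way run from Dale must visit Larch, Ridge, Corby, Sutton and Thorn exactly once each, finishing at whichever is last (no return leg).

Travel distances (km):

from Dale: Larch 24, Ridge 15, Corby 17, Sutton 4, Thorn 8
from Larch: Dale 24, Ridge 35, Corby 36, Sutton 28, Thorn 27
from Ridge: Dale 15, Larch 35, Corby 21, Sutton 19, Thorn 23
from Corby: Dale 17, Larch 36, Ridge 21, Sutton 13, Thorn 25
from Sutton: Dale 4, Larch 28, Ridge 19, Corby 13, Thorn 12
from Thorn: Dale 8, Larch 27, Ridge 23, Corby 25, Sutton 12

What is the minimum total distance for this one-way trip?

Minimum one-way distance = 88 km.

There are 5! = 120 possible orderings.
Dale→Larch→Ridge→Corby→Sutton→Thorn: 24+35+21+13+12 = 105
Dale→Larch→Ridge→Corby→Thorn→Sutton: 24+35+21+25+12 = 117
Dale→Larch→Ridge→Sutton→Corby→Thorn: 24+35+19+13+25 = 116
Dale→Larch→Ridge→Sutton→Thorn→Corby: 24+35+19+12+25 = 115
Dale→Larch→Ridge→Thorn→Corby→Sutton: 24+35+23+25+13 = 120
Dale→Larch→Ridge→Thorn→Sutton→Corby: 24+35+23+12+13 = 107
Dale→Larch→Corby→Ridge→Sutton→Thorn: 24+36+21+19+12 = 112
Dale→Larch→Corby→Ridge→Thorn→Sutton: 24+36+21+23+12 = 116
Dale→Larch→Corby→Sutton→Ridge→Thorn: 24+36+13+19+23 = 115
Dale→Larch→Corby→Sutton→Thorn→Ridge: 24+36+13+12+23 = 108
Dale→Larch→Corby→Thorn→Ridge→Sutton: 24+36+25+23+19 = 127
Dale→Larch→Corby→Thorn→Sutton→Ridge: 24+36+25+12+19 = 116
Dale→Larch→Sutton→Ridge→Corby→Thorn: 24+28+19+21+25 = 117
Dale→Larch→Sutton→Ridge→Thorn→Corby: 24+28+19+23+25 = 119
… (106 more)
Dale→Ridge→Corby→Sutton→Thorn→Larch: 15+21+13+12+27 = 88  ← best
The minimum is 88.
One shortest path: Dale → Ridge → Corby → Sutton → Thorn → Larch.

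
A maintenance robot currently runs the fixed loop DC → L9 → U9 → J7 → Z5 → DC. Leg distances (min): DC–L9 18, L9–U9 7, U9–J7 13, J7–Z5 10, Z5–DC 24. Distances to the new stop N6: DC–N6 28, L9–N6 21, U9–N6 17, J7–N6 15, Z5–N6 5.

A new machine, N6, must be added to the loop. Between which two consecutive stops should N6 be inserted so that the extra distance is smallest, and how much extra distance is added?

+9 min — insert N6 between Z5 and DC.

Insertion cost between consecutive stops i–j is d(i,N6) + d(N6,j) − d(i,j):
  between DC and L9: 28 + 21 − 18 = 31
  between L9 and U9: 21 + 17 − 7 = 31
  between U9 and J7: 17 + 15 − 13 = 19
  between J7 and Z5: 15 + 5 − 10 = 10
  between Z5 and DC: 5 + 28 − 24 = 9
Cheapest insertion is between Z5 and DC, adding 9.
New total = 72 + 9 = 81.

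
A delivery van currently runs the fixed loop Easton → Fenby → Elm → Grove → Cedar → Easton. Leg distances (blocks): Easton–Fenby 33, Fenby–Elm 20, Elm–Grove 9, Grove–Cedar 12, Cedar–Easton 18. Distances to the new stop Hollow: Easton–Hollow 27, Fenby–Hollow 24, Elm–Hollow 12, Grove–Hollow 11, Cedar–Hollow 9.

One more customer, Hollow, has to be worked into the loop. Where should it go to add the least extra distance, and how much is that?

Adding 8 blocks by placing Hollow on the Grove–Cedar leg.

Insertion cost between consecutive stops i–j is d(i,Hollow) + d(Hollow,j) − d(i,j):
  between Easton and Fenby: 27 + 24 − 33 = 18
  between Fenby and Elm: 24 + 12 − 20 = 16
  between Elm and Grove: 12 + 11 − 9 = 14
  between Grove and Cedar: 11 + 9 − 12 = 8
  between Cedar and Easton: 9 + 27 − 18 = 18
Cheapest insertion is between Grove and Cedar, adding 8.
New total = 92 + 8 = 100.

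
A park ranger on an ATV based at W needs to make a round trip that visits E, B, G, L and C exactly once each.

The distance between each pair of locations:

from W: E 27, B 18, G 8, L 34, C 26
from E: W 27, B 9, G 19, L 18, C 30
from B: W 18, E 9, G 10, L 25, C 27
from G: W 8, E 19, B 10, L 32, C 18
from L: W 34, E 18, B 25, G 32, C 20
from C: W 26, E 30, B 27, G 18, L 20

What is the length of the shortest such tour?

Minimum total distance: 91.

There are 60 distinct closed tours to check (reversals are equivalent).
W - E - B - G - L - C - W: 27+9+10+32+20+26 = 124
W - E - B - G - C - L - W: 27+9+10+18+20+34 = 118
W - E - B - L - G - C - W: 27+9+25+32+18+26 = 137
W - E - B - L - C - G - W: 27+9+25+20+18+8 = 107
W - E - B - C - G - L - W: 27+9+27+18+32+34 = 147
W - E - B - C - L - G - W: 27+9+27+20+32+8 = 123
W - E - G - B - L - C - W: 27+19+10+25+20+26 = 127
W - E - G - B - C - L - W: 27+19+10+27+20+34 = 137
W - E - G - L - B - C - W: 27+19+32+25+27+26 = 156
W - E - G - L - C - B - W: 27+19+32+20+27+18 = 143
W - E - G - C - B - L - W: 27+19+18+27+25+34 = 150
W - E - G - C - L - B - W: 27+19+18+20+25+18 = 127
W - E - L - B - G - C - W: 27+18+25+10+18+26 = 124
W - E - L - B - C - G - W: 27+18+25+27+18+8 = 123
… (46 more)
W - B - E - L - C - G - W: 18+9+18+20+18+8 = 91  ← best
The minimum is 91.
One optimal route: W → B → E → L → C → G → W (or its reverse).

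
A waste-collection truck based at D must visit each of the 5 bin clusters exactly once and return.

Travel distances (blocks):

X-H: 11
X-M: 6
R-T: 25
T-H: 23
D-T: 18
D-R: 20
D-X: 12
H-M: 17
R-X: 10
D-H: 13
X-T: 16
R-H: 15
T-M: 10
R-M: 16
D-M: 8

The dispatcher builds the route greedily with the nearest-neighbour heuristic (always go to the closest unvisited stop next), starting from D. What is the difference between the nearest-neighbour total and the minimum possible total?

The nearest-neighbour route is 8 blocks longer than optimal.

From D: M=8, X=12, H=13, T=18, R=20 → choose M (8).
From M: X=6, T=10, R=16, H=17 → choose X (6).
From X: R=10, H=11, T=16 → choose R (10).
From R: H=15, T=25 → choose H (15).
From H: T=23 → choose T (23).
NN route D → M → X → R → H → T → D costs 80.
Optimal: D → T → M → X → R → H → D costs 72 (by enumerating all 60 distinct tours).
Excess = 80 − 72 = 8.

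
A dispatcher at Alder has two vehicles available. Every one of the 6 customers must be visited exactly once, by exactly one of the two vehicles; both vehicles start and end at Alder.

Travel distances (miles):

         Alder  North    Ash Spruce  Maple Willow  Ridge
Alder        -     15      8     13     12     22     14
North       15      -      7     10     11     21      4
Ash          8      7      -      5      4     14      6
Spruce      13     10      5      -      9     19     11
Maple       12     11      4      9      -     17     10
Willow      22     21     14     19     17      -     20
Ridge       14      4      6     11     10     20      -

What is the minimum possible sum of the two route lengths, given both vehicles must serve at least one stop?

Check every non-empty split of the stops between the two vehicles; for each half take its own optimal tour:
  {North} + {Ash, Spruce, Maple, Willow, Ridge}: 30 + 73 = 103
  {Ash} + {North, Spruce, Maple, Willow, Ridge}: 16 + 76 = 92
  {North, Ash} + {Spruce, Maple, Willow, Ridge}: 30 + 73 = 103
  {Spruce} + {North, Ash, Maple, Willow, Ridge}: 26 + 68 = 94
  {North, Spruce} + {Ash, Maple, Willow, Ridge}: 38 + 63 = 101
  {Ash, Spruce} + {North, Maple, Willow, Ridge}: 26 + 68 = 94
  … (31 splits in total)
Best: vehicle 1 Alder → Ash → Alder = 16; vehicle 2 Alder → Spruce → North → Ridge → Maple → Willow → Alder = 76; combined 92.

92 miles — the smallest possible combined total.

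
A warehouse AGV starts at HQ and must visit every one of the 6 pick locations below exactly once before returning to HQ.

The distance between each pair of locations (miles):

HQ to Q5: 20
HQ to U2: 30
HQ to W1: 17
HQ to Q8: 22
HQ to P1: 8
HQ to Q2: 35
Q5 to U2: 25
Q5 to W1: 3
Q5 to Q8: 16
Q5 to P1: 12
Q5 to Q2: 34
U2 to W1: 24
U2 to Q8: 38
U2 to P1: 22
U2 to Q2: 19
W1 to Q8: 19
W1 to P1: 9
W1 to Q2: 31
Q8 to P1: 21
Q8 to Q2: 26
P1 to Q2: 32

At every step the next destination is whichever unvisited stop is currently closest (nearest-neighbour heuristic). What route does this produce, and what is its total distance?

Total distance 111 miles via the nearest-neighbour route HQ → P1 → W1 → Q5 → Q8 → Q2 → U2 → HQ.

HQ → [P1:8 / W1:17 / Q5:20 / Q8:22 / U2:30 / Q2:35] → P1 (8)
P1 → [W1:9 / Q5:12 / Q8:21 / U2:22 / Q2:32] → W1 (9)
W1 → [Q5:3 / Q8:19 / U2:24 / Q2:31] → Q5 (3)
Q5 → [Q8:16 / U2:25 / Q2:34] → Q8 (16)
Q8 → [Q2:26 / U2:38] → Q2 (26)
Q2 → [U2:19] → U2 (19)
Return U2→HQ: 30.
Total = 8 + 9 + 3 + 16 + 26 + 19 + 30 = 111.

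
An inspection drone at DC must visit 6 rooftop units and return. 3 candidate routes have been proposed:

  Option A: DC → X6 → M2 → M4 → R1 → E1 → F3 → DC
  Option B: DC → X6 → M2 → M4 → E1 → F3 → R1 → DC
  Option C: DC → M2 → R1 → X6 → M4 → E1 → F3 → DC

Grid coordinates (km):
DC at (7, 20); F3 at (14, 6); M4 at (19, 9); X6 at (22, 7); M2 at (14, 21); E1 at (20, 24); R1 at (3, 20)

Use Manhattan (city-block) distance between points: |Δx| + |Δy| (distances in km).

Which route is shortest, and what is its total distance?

Shortest is Option C, total 118 km.

Option A: 28 + 22 + 17 + 27 + 21 + 24 + 21 = 160
Option B: 28 + 22 + 17 + 16 + 24 + 25 + 4 = 136
Option C: 8 + 12 + 32 + 5 + 16 + 24 + 21 = 118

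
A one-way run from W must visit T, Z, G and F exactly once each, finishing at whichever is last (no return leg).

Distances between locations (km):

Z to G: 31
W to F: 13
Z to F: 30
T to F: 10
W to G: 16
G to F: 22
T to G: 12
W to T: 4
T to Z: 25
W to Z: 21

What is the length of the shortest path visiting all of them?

Shortest open route: 66 km.

There are 4! = 24 possible orderings.
W - T - Z - G - F: 4+25+31+22 = 82
W - T - Z - F - G: 4+25+30+22 = 81
W - T - G - Z - F: 4+12+31+30 = 77
W - T - G - F - Z: 4+12+22+30 = 68
W - T - F - Z - G: 4+10+30+31 = 75
W - T - F - G - Z: 4+10+22+31 = 67
W - Z - T - G - F: 21+25+12+22 = 80
W - Z - T - F - G: 21+25+10+22 = 78
W - Z - G - T - F: 21+31+12+10 = 74
W - Z - G - F - T: 21+31+22+10 = 84
W - Z - F - T - G: 21+30+10+12 = 73
W - Z - F - G - T: 21+30+22+12 = 85
W - G - T - Z - F: 16+12+25+30 = 83
W - G - T - F - Z: 16+12+10+30 = 68
… (10 more)
W - F - T - G - Z: 13+10+12+31 = 66  ← best
The minimum is 66.
One shortest path: W → F → T → G → Z.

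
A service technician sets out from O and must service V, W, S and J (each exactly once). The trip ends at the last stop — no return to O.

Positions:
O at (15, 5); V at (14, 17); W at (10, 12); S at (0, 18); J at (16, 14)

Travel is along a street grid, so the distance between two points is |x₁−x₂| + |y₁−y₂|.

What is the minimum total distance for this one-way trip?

There are 4! = 24 possible orderings.
O→V→W→S→J: 13+9+16+20 = 58
O→V→W→J→S: 13+9+8+20 = 50
O→V→S→W→J: 13+15+16+8 = 52
O→V→S→J→W: 13+15+20+8 = 56
O→V→J→W→S: 13+5+8+16 = 42
O→V→J→S→W: 13+5+20+16 = 54
O→W→V→S→J: 12+9+15+20 = 56
O→W→V→J→S: 12+9+5+20 = 46
O→W→S→V→J: 12+16+15+5 = 48
O→W→S→J→V: 12+16+20+5 = 53
O→W→J→V→S: 12+8+5+15 = 40
O→W→J→S→V: 12+8+20+15 = 55
O→S→V→W→J: 28+15+9+8 = 60
O→S→V→J→W: 28+15+5+8 = 56
… (10 more)
The minimum is 40.
One shortest path: O → W → J → V → S.

Shortest open route: 40.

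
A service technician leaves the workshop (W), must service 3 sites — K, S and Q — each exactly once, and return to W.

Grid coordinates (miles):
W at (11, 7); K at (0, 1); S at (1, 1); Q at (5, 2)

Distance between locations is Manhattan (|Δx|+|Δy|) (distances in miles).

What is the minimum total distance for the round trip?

34 miles — the shortest possible round trip.

W - K - S - Q - W: 17+1+5+11 = 34
W - K - Q - S - W: 17+6+5+16 = 44
W - S - K - Q - W: 16+1+6+11 = 34
The minimum is 34.
One optimal route: W → K → S → Q → W (or its reverse).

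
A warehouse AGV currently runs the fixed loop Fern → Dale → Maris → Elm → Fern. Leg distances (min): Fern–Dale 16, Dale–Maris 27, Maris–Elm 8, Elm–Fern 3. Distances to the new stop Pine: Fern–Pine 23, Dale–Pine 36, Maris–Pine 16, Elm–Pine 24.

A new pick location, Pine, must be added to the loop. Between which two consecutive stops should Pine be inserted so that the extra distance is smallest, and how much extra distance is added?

Minimum extra distance: 25 min, inserting Pine between Dale and Maris.

Insertion cost between consecutive stops i–j is d(i,Pine) + d(Pine,j) − d(i,j):
  between Fern and Dale: 23 + 36 − 16 = 43
  between Dale and Maris: 36 + 16 − 27 = 25
  between Maris and Elm: 16 + 24 − 8 = 32
  between Elm and Fern: 24 + 23 − 3 = 44
Cheapest insertion is between Dale and Maris, adding 25.
New total = 54 + 25 = 79.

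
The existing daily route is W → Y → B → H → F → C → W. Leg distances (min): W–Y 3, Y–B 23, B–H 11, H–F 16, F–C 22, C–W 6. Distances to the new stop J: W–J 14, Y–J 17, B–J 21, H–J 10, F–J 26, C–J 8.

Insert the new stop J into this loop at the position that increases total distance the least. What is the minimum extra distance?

Adding 12 min by placing J on the F–C leg.

Insertion cost between consecutive stops i–j is d(i,J) + d(J,j) − d(i,j):
  between W and Y: 14 + 17 − 3 = 28
  between Y and B: 17 + 21 − 23 = 15
  between B and H: 21 + 10 − 11 = 20
  between H and F: 10 + 26 − 16 = 20
  between F and C: 26 + 8 − 22 = 12
  between C and W: 8 + 14 − 6 = 16
Cheapest insertion is between F and C, adding 12.
New total = 81 + 12 = 93.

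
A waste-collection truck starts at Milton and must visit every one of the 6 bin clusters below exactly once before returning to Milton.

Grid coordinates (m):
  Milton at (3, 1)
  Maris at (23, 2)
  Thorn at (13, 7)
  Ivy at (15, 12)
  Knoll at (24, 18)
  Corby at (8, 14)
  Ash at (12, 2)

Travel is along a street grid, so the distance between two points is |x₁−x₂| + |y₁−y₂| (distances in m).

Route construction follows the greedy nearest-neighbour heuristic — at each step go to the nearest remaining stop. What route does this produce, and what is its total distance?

From Milton: distances to unvisited — Ash=10, Thorn=16, Corby=18, Maris=21, Ivy=23, Knoll=38. Nearest is Ash (10).
From Ash: distances to unvisited — Thorn=6, Maris=11, Ivy=13, Corby=16, Knoll=28. Nearest is Thorn (6).
From Thorn: distances to unvisited — Ivy=7, Corby=12, Maris=15, Knoll=22. Nearest is Ivy (7).
From Ivy: distances to unvisited — Corby=9, Knoll=15, Maris=18. Nearest is Corby (9).
From Corby: distances to unvisited — Knoll=20, Maris=27. Nearest is Knoll (20).
From Knoll: distances to unvisited — Maris=17. Nearest is Maris (17).
Return Maris→Milton: 21.
Total = 10 + 6 + 7 + 9 + 20 + 17 + 21 = 90.

90 m along Milton → Ash → Thorn → Ivy → Corby → Knoll → Maris → Milton.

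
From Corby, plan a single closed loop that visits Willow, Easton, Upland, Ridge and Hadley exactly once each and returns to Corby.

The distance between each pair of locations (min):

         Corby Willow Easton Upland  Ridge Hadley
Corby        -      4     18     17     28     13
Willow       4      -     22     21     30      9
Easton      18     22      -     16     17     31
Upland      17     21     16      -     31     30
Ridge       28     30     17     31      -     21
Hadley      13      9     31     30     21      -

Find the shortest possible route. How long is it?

With 5 stops there are 5!/2 = 60 distinct round trips (a route and its reverse cost the same).
Corby - Willow - Easton - Upland - Ridge - Hadley - Corby: 4+22+16+31+21+13 = 107
Corby - Willow - Easton - Upland - Hadley - Ridge - Corby: 4+22+16+30+21+28 = 121
Corby - Willow - Easton - Ridge - Upland - Hadley - Corby: 4+22+17+31+30+13 = 117
Corby - Willow - Easton - Ridge - Hadley - Upland - Corby: 4+22+17+21+30+17 = 111
Corby - Willow - Easton - Hadley - Upland - Ridge - Corby: 4+22+31+30+31+28 = 146
Corby - Willow - Easton - Hadley - Ridge - Upland - Corby: 4+22+31+21+31+17 = 126
Corby - Willow - Upland - Easton - Ridge - Hadley - Corby: 4+21+16+17+21+13 = 92
Corby - Willow - Upland - Easton - Hadley - Ridge - Corby: 4+21+16+31+21+28 = 121
Corby - Willow - Upland - Ridge - Easton - Hadley - Corby: 4+21+31+17+31+13 = 117
Corby - Willow - Upland - Ridge - Hadley - Easton - Corby: 4+21+31+21+31+18 = 126
Corby - Willow - Upland - Hadley - Easton - Ridge - Corby: 4+21+30+31+17+28 = 131
Corby - Willow - Upland - Hadley - Ridge - Easton - Corby: 4+21+30+21+17+18 = 111
Corby - Willow - Ridge - Easton - Upland - Hadley - Corby: 4+30+17+16+30+13 = 110
Corby - Willow - Ridge - Easton - Hadley - Upland - Corby: 4+30+17+31+30+17 = 129
… (46 more)
Corby - Willow - Hadley - Ridge - Easton - Upland - Corby: 4+9+21+17+16+17 = 84  ← best
The minimum is 84.
One optimal route: Corby → Willow → Hadley → Ridge → Easton → Upland → Corby (or its reverse).

Minimum total distance: 84 min.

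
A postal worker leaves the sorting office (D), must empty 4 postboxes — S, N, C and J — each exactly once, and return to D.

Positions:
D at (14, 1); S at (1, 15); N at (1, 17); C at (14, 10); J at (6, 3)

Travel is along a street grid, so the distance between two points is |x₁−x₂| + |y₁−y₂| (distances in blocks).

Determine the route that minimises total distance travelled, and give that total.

58 blocks — the shortest possible round trip.

There are 12 distinct closed tours to check (reversals are equivalent).
D-S-N-C-J-D: 27+2+20+15+10 = 74
D-S-N-J-C-D: 27+2+19+15+9 = 72
D-S-C-N-J-D: 27+18+20+19+10 = 94
D-S-C-J-N-D: 27+18+15+19+29 = 108
D-S-J-N-C-D: 27+17+19+20+9 = 92
D-S-J-C-N-D: 27+17+15+20+29 = 108
D-N-S-C-J-D: 29+2+18+15+10 = 74
D-N-S-J-C-D: 29+2+17+15+9 = 72
D-N-C-S-J-D: 29+20+18+17+10 = 94
D-N-J-S-C-D: 29+19+17+18+9 = 92
D-C-S-N-J-D: 9+18+2+19+10 = 58
D-C-N-S-J-D: 9+20+2+17+10 = 58
The minimum is 58.
One optimal route: D → C → S → N → J → D (or its reverse).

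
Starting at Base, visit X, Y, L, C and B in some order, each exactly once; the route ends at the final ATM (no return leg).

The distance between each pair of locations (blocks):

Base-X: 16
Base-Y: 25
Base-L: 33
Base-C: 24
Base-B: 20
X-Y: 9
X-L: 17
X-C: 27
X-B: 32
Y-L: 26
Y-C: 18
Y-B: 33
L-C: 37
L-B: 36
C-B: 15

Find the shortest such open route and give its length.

There are 5! = 120 possible orderings.
Base → X → Y → L → C → B: 16+9+26+37+15 = 103
Base → X → Y → L → B → C: 16+9+26+36+15 = 102
Base → X → Y → C → L → B: 16+9+18+37+36 = 116
Base → X → Y → C → B → L: 16+9+18+15+36 = 94
Base → X → Y → B → L → C: 16+9+33+36+37 = 131
Base → X → Y → B → C → L: 16+9+33+15+37 = 110
Base → X → L → Y → C → B: 16+17+26+18+15 = 92
Base → X → L → Y → B → C: 16+17+26+33+15 = 107
Base → X → L → C → Y → B: 16+17+37+18+33 = 121
Base → X → L → C → B → Y: 16+17+37+15+33 = 118
Base → X → L → B → Y → C: 16+17+36+33+18 = 120
Base → X → L → B → C → Y: 16+17+36+15+18 = 102
Base → X → C → Y → L → B: 16+27+18+26+36 = 123
Base → X → C → Y → B → L: 16+27+18+33+36 = 130
… (106 more)
Base → B → C → Y → X → L: 20+15+18+9+17 = 79  ← best
The minimum is 79.
One shortest path: Base → B → C → Y → X → L.

Minimum one-way distance = 79 blocks.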